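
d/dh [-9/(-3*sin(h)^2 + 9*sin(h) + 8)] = 27*(3 - 2*sin(h))*cos(h)/(-3*sin(h)^2 + 9*sin(h) + 8)^2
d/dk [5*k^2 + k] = 10*k + 1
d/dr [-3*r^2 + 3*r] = 3 - 6*r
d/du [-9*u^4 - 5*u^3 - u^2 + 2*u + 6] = -36*u^3 - 15*u^2 - 2*u + 2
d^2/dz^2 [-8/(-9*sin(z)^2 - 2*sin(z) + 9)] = 16*(-162*sin(z)^4 - 27*sin(z)^3 + 79*sin(z)^2 + 45*sin(z) + 85)/(2*sin(z) - 9*cos(z)^2)^3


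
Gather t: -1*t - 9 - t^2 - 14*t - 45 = -t^2 - 15*t - 54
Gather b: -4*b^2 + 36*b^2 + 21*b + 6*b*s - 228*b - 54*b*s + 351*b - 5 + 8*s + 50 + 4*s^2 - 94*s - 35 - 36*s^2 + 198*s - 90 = 32*b^2 + b*(144 - 48*s) - 32*s^2 + 112*s - 80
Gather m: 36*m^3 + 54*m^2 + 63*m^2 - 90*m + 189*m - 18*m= 36*m^3 + 117*m^2 + 81*m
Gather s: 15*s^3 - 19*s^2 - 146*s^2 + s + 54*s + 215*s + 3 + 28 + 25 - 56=15*s^3 - 165*s^2 + 270*s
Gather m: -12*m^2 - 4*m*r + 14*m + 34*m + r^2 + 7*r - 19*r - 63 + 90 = -12*m^2 + m*(48 - 4*r) + r^2 - 12*r + 27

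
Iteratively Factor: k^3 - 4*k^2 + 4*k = (k - 2)*(k^2 - 2*k) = k*(k - 2)*(k - 2)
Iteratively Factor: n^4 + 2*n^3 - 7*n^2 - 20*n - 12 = (n + 2)*(n^3 - 7*n - 6) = (n + 1)*(n + 2)*(n^2 - n - 6) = (n - 3)*(n + 1)*(n + 2)*(n + 2)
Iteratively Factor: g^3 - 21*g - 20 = (g + 4)*(g^2 - 4*g - 5) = (g - 5)*(g + 4)*(g + 1)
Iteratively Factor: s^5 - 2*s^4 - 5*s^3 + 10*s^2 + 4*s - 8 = (s - 2)*(s^4 - 5*s^2 + 4) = (s - 2)*(s - 1)*(s^3 + s^2 - 4*s - 4) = (s - 2)*(s - 1)*(s + 1)*(s^2 - 4) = (s - 2)*(s - 1)*(s + 1)*(s + 2)*(s - 2)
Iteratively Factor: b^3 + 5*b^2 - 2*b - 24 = (b + 3)*(b^2 + 2*b - 8) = (b - 2)*(b + 3)*(b + 4)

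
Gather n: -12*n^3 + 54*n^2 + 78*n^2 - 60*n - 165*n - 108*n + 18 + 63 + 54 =-12*n^3 + 132*n^2 - 333*n + 135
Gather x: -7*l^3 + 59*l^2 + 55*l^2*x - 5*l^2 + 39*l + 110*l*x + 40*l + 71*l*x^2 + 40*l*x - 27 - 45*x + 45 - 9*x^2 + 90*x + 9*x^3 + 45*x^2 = -7*l^3 + 54*l^2 + 79*l + 9*x^3 + x^2*(71*l + 36) + x*(55*l^2 + 150*l + 45) + 18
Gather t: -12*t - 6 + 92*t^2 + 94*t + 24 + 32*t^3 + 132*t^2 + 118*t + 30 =32*t^3 + 224*t^2 + 200*t + 48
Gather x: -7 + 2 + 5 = 0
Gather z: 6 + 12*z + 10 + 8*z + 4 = 20*z + 20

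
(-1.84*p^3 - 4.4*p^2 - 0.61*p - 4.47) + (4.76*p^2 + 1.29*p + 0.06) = -1.84*p^3 + 0.359999999999999*p^2 + 0.68*p - 4.41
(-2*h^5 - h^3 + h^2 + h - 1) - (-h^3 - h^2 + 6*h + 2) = -2*h^5 + 2*h^2 - 5*h - 3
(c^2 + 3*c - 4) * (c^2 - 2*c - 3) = c^4 + c^3 - 13*c^2 - c + 12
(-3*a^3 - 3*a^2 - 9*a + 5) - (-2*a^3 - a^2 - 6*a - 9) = -a^3 - 2*a^2 - 3*a + 14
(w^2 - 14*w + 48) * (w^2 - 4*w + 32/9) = w^4 - 18*w^3 + 968*w^2/9 - 2176*w/9 + 512/3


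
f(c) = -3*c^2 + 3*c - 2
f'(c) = 3 - 6*c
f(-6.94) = -167.31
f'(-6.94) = 44.64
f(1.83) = -6.56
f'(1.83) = -7.98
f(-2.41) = -26.65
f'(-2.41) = 17.46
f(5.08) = -64.18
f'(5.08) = -27.48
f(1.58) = -4.75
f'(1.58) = -6.48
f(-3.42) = -47.35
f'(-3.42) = 23.52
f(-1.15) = -9.42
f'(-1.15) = 9.90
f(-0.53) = -4.43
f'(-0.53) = 6.18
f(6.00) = -92.00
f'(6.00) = -33.00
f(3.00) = -20.00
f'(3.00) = -15.00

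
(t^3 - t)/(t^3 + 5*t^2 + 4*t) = (t - 1)/(t + 4)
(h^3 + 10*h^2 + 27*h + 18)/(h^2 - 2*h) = (h^3 + 10*h^2 + 27*h + 18)/(h*(h - 2))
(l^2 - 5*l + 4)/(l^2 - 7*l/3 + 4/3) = 3*(l - 4)/(3*l - 4)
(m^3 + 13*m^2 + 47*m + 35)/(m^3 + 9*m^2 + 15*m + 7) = (m + 5)/(m + 1)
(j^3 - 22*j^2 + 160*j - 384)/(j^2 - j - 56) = (j^2 - 14*j + 48)/(j + 7)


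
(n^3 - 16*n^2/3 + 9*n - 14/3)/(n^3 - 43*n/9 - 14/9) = 3*(n^2 - 3*n + 2)/(3*n^2 + 7*n + 2)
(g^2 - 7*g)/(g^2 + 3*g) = (g - 7)/(g + 3)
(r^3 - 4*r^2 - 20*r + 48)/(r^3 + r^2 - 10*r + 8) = (r - 6)/(r - 1)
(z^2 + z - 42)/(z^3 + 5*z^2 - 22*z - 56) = (z - 6)/(z^2 - 2*z - 8)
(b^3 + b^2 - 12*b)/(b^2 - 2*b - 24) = b*(b - 3)/(b - 6)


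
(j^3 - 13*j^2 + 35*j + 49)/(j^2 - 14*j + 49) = j + 1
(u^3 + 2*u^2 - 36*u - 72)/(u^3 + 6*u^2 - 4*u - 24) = (u - 6)/(u - 2)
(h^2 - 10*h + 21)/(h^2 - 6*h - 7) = (h - 3)/(h + 1)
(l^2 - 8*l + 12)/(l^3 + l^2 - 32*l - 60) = (l - 2)/(l^2 + 7*l + 10)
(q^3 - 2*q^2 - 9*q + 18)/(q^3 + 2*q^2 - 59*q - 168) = (q^2 - 5*q + 6)/(q^2 - q - 56)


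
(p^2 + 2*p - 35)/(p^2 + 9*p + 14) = (p - 5)/(p + 2)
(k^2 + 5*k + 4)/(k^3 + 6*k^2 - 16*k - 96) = (k + 1)/(k^2 + 2*k - 24)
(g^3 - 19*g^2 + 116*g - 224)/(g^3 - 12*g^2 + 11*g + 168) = (g - 4)/(g + 3)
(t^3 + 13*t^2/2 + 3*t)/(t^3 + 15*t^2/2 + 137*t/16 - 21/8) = 8*t*(2*t + 1)/(16*t^2 + 24*t - 7)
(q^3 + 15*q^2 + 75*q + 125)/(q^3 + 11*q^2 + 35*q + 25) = (q + 5)/(q + 1)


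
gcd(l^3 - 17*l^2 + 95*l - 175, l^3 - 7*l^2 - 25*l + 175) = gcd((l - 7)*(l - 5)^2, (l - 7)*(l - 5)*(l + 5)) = l^2 - 12*l + 35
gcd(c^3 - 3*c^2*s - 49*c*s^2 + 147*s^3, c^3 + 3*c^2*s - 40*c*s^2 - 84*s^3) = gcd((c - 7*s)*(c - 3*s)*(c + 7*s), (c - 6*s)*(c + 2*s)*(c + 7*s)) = c + 7*s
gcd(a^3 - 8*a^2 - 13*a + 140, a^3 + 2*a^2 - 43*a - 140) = a^2 - 3*a - 28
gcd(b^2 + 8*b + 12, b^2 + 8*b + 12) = b^2 + 8*b + 12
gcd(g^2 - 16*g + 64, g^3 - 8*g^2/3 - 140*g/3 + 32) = g - 8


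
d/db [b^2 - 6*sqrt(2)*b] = 2*b - 6*sqrt(2)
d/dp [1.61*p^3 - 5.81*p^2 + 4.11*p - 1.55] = 4.83*p^2 - 11.62*p + 4.11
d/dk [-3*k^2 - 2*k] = -6*k - 2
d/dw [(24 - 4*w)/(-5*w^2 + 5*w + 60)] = 4*(w^2 - w - (w - 6)*(2*w - 1) - 12)/(5*(-w^2 + w + 12)^2)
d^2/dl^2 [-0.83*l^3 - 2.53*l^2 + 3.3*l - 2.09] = -4.98*l - 5.06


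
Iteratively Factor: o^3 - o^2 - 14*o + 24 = (o - 3)*(o^2 + 2*o - 8) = (o - 3)*(o - 2)*(o + 4)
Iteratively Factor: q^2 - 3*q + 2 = (q - 1)*(q - 2)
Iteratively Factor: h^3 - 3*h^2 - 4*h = (h)*(h^2 - 3*h - 4) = h*(h - 4)*(h + 1)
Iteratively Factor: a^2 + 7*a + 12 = (a + 3)*(a + 4)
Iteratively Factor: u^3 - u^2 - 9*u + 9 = (u - 3)*(u^2 + 2*u - 3) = (u - 3)*(u + 3)*(u - 1)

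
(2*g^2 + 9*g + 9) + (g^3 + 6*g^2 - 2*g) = g^3 + 8*g^2 + 7*g + 9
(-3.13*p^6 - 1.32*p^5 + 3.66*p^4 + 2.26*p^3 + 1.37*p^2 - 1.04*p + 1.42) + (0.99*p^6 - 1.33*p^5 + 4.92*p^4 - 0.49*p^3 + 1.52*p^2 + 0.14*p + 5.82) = -2.14*p^6 - 2.65*p^5 + 8.58*p^4 + 1.77*p^3 + 2.89*p^2 - 0.9*p + 7.24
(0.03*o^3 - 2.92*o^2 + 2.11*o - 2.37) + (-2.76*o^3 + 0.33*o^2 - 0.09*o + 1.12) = -2.73*o^3 - 2.59*o^2 + 2.02*o - 1.25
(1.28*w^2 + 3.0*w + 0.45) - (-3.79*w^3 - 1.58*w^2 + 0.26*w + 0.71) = 3.79*w^3 + 2.86*w^2 + 2.74*w - 0.26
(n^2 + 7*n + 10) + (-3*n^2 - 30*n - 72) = -2*n^2 - 23*n - 62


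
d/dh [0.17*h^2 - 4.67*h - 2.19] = 0.34*h - 4.67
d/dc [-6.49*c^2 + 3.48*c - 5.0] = 3.48 - 12.98*c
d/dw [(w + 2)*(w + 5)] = 2*w + 7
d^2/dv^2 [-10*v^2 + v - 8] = -20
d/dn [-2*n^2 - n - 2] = -4*n - 1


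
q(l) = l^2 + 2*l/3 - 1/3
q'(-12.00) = -23.33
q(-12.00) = 135.67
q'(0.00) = 0.67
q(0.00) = -0.33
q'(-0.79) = -0.91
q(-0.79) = -0.24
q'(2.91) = 6.49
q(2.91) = 10.07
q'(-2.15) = -3.63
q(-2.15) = 2.86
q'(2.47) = 5.61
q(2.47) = 7.41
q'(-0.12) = 0.43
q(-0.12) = -0.40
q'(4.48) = 9.63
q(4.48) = 22.72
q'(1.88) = 4.43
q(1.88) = 4.45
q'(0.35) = 1.37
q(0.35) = 0.02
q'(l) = 2*l + 2/3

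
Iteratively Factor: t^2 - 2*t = (t)*(t - 2)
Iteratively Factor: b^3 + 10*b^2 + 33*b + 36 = (b + 3)*(b^2 + 7*b + 12) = (b + 3)^2*(b + 4)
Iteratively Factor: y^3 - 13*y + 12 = (y - 1)*(y^2 + y - 12) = (y - 1)*(y + 4)*(y - 3)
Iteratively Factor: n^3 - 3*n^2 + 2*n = (n)*(n^2 - 3*n + 2) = n*(n - 1)*(n - 2)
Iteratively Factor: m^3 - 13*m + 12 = (m - 1)*(m^2 + m - 12) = (m - 3)*(m - 1)*(m + 4)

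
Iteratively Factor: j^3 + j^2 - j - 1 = (j + 1)*(j^2 - 1) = (j + 1)^2*(j - 1)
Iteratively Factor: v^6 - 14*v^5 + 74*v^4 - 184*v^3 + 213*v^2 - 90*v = (v - 2)*(v^5 - 12*v^4 + 50*v^3 - 84*v^2 + 45*v) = v*(v - 2)*(v^4 - 12*v^3 + 50*v^2 - 84*v + 45) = v*(v - 2)*(v - 1)*(v^3 - 11*v^2 + 39*v - 45) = v*(v - 3)*(v - 2)*(v - 1)*(v^2 - 8*v + 15) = v*(v - 3)^2*(v - 2)*(v - 1)*(v - 5)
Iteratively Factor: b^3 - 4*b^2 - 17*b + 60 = (b - 5)*(b^2 + b - 12) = (b - 5)*(b - 3)*(b + 4)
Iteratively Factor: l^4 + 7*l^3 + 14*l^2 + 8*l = (l + 4)*(l^3 + 3*l^2 + 2*l) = l*(l + 4)*(l^2 + 3*l + 2) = l*(l + 2)*(l + 4)*(l + 1)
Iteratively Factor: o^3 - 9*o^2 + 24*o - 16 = (o - 4)*(o^2 - 5*o + 4) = (o - 4)*(o - 1)*(o - 4)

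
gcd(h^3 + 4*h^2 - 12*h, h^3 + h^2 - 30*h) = h^2 + 6*h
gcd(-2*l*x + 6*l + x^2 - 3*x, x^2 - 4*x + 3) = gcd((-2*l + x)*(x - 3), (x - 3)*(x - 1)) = x - 3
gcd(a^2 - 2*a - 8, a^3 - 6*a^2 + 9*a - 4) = a - 4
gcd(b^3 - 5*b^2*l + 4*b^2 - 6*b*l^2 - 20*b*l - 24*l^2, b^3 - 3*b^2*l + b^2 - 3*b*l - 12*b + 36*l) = b + 4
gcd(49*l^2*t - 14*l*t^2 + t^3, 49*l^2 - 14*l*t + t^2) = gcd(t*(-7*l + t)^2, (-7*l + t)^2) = 49*l^2 - 14*l*t + t^2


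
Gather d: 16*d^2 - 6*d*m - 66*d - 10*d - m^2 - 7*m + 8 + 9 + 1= 16*d^2 + d*(-6*m - 76) - m^2 - 7*m + 18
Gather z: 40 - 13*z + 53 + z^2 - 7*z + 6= z^2 - 20*z + 99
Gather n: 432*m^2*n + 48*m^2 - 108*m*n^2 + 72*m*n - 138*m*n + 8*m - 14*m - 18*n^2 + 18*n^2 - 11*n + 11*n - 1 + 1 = 48*m^2 - 108*m*n^2 - 6*m + n*(432*m^2 - 66*m)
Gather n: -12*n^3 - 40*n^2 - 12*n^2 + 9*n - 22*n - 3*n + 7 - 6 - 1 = -12*n^3 - 52*n^2 - 16*n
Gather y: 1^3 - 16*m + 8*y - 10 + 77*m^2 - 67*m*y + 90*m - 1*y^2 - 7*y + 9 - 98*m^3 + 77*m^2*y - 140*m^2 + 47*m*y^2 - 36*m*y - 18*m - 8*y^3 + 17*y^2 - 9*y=-98*m^3 - 63*m^2 + 56*m - 8*y^3 + y^2*(47*m + 16) + y*(77*m^2 - 103*m - 8)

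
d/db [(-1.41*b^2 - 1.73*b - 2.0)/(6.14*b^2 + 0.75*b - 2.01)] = (9.5647*b^2 + 30.2282*b + 4.9773)/(37.6996*b^4 + 9.21*b^3 - 24.1203*b^2 - 3.015*b + 4.0401)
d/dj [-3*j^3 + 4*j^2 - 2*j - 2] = -9*j^2 + 8*j - 2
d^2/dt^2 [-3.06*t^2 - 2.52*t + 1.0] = -6.12000000000000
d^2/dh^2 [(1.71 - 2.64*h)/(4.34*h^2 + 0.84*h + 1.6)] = (-(2.64*h - 1.71)*(8.68*h + 0.84)*(17.36*h + 1.68) + (68.7456*h - 10.4076)*(4.34*h^2 + 0.84*h + 1.6))/(4.34*h^2 + 0.84*h + 1.6)^3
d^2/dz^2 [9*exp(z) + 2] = 9*exp(z)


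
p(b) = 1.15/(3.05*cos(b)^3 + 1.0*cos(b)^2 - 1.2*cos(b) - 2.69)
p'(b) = 1.15*(9.15*sin(b)*cos(b)^2 + 2.0*sin(b)*cos(b) - 1.2*sin(b))/(3.05*cos(b)^3 + 1.0*cos(b)^2 - 1.2*cos(b) - 2.69)^2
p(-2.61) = -0.40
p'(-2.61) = -0.27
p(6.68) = -2.08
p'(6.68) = 12.24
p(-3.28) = -0.33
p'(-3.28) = 0.08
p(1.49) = -0.41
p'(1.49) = -0.15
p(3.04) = -0.33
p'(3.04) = 0.06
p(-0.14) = 18.08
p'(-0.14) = -386.68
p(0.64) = -0.80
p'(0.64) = 2.10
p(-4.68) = -0.43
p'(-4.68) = -0.21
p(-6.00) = -5.22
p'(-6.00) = 60.57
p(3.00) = -0.33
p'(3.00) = 0.08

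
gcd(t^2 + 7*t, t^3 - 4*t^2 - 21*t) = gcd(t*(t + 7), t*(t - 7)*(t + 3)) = t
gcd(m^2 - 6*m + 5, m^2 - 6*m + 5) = m^2 - 6*m + 5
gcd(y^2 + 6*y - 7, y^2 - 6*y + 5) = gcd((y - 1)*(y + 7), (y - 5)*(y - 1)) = y - 1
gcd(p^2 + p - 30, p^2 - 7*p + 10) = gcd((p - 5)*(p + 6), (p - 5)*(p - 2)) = p - 5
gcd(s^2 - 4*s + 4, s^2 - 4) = s - 2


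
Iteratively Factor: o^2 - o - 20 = (o + 4)*(o - 5)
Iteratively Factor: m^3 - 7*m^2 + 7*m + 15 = (m - 5)*(m^2 - 2*m - 3) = (m - 5)*(m + 1)*(m - 3)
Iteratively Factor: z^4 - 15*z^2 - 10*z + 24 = (z - 1)*(z^3 + z^2 - 14*z - 24) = (z - 4)*(z - 1)*(z^2 + 5*z + 6) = (z - 4)*(z - 1)*(z + 3)*(z + 2)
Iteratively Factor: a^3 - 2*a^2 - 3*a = (a - 3)*(a^2 + a) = a*(a - 3)*(a + 1)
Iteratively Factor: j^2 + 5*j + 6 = (j + 3)*(j + 2)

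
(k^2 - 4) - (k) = k^2 - k - 4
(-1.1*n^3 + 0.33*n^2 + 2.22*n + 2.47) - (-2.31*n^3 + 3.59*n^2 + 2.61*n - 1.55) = 1.21*n^3 - 3.26*n^2 - 0.39*n + 4.02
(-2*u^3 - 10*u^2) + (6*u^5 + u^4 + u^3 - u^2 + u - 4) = 6*u^5 + u^4 - u^3 - 11*u^2 + u - 4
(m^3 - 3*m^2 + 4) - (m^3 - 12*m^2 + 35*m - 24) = 9*m^2 - 35*m + 28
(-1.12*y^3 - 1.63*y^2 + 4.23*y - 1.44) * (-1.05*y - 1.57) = 1.176*y^4 + 3.4699*y^3 - 1.8824*y^2 - 5.1291*y + 2.2608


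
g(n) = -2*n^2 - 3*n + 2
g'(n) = -4*n - 3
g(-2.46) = -2.72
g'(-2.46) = 6.84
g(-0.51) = 3.01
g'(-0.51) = -0.96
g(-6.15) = -55.20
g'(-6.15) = 21.60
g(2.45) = -17.36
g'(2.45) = -12.80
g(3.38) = -30.99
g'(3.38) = -16.52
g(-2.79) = -5.20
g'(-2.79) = 8.16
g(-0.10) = 2.28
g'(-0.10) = -2.60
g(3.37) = -30.82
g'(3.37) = -16.48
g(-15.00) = -403.00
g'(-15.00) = 57.00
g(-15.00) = -403.00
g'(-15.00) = 57.00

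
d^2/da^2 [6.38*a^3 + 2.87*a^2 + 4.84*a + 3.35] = 38.28*a + 5.74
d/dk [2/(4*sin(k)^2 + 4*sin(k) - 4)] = -(2*sin(k) + 1)*cos(k)/(2*(sin(k) - cos(k)^2)^2)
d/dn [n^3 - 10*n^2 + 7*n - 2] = 3*n^2 - 20*n + 7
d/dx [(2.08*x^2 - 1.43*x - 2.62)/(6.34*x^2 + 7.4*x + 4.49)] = (24.4582*x^2 + 51.9*x + 12.9673)/(40.1956*x^4 + 93.832*x^3 + 111.6932*x^2 + 66.452*x + 20.1601)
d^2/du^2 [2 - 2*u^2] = -4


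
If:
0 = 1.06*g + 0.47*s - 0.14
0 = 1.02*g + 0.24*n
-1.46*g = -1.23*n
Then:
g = 0.00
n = 0.00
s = 0.30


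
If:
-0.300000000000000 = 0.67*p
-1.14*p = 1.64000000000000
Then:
No Solution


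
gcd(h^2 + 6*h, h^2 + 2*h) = h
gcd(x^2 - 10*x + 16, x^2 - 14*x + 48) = x - 8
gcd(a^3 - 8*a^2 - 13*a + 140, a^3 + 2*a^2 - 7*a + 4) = a + 4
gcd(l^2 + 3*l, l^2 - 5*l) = l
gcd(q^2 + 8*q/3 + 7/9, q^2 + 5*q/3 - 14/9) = q + 7/3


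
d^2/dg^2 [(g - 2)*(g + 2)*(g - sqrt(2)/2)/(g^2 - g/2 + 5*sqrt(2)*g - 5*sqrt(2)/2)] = 4*(-11*sqrt(2)*g^3 + 205*g^3 - 330*g^2 + 39*sqrt(2)*g^2 - 132*sqrt(2)*g + 390*g - 440 + 397*sqrt(2))/(8*g^6 - 12*g^5 + 120*sqrt(2)*g^5 - 180*sqrt(2)*g^4 + 1206*g^4 - 1801*g^3 + 2090*sqrt(2)*g^3 - 3015*sqrt(2)*g^2 + 900*g^2 - 150*g + 1500*sqrt(2)*g - 250*sqrt(2))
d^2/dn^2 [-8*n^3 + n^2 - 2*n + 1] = 2 - 48*n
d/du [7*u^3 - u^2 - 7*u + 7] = 21*u^2 - 2*u - 7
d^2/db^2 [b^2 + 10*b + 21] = 2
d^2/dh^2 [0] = 0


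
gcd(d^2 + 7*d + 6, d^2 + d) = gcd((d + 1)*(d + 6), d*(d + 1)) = d + 1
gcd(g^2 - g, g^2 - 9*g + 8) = g - 1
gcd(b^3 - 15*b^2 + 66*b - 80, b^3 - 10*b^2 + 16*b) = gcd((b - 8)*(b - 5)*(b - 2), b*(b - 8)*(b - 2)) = b^2 - 10*b + 16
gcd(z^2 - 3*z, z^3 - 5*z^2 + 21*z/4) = z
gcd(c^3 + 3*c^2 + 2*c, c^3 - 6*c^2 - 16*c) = c^2 + 2*c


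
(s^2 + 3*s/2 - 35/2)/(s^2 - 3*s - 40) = (s - 7/2)/(s - 8)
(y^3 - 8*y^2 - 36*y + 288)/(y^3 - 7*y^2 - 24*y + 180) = (y^2 - 2*y - 48)/(y^2 - y - 30)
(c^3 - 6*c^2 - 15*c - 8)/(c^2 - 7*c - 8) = c + 1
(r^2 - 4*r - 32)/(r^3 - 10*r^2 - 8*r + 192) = 1/(r - 6)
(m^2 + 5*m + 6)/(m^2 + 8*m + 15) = (m + 2)/(m + 5)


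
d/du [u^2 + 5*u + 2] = 2*u + 5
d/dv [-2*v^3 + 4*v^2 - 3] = 2*v*(4 - 3*v)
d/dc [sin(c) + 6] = cos(c)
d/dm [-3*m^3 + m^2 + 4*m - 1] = -9*m^2 + 2*m + 4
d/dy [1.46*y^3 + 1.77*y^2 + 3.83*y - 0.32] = 4.38*y^2 + 3.54*y + 3.83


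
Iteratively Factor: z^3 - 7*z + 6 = (z - 2)*(z^2 + 2*z - 3) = (z - 2)*(z - 1)*(z + 3)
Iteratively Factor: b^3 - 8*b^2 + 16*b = (b)*(b^2 - 8*b + 16) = b*(b - 4)*(b - 4)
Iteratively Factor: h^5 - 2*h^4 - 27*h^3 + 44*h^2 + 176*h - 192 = (h - 4)*(h^4 + 2*h^3 - 19*h^2 - 32*h + 48) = (h - 4)*(h - 1)*(h^3 + 3*h^2 - 16*h - 48) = (h - 4)*(h - 1)*(h + 3)*(h^2 - 16) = (h - 4)^2*(h - 1)*(h + 3)*(h + 4)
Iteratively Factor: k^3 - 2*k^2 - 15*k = (k + 3)*(k^2 - 5*k) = k*(k + 3)*(k - 5)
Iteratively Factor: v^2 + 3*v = (v)*(v + 3)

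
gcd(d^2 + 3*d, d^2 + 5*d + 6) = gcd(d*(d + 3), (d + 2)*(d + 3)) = d + 3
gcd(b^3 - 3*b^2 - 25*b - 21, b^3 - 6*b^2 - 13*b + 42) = b^2 - 4*b - 21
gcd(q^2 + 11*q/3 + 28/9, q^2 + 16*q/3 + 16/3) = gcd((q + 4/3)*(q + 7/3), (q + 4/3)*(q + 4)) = q + 4/3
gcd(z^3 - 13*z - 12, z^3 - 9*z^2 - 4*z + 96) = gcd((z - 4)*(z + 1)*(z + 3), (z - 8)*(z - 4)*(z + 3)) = z^2 - z - 12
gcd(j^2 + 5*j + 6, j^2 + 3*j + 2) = j + 2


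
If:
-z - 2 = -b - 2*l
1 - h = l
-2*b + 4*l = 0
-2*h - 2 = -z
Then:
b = 2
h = 0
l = 1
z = 2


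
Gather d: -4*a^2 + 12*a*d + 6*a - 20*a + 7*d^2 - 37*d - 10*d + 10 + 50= -4*a^2 - 14*a + 7*d^2 + d*(12*a - 47) + 60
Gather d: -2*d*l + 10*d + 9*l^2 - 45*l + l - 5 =d*(10 - 2*l) + 9*l^2 - 44*l - 5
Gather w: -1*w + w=0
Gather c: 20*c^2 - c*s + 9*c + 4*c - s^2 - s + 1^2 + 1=20*c^2 + c*(13 - s) - s^2 - s + 2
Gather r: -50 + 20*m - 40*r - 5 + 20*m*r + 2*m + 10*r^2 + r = 22*m + 10*r^2 + r*(20*m - 39) - 55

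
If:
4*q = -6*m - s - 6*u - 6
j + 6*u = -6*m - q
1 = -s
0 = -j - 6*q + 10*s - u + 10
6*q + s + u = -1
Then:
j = 0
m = -175/18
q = -5/3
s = -1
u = 10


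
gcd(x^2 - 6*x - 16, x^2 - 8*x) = x - 8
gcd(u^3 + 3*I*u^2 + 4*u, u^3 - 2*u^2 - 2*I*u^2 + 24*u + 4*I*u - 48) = u + 4*I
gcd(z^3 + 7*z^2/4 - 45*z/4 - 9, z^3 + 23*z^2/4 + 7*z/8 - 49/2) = z + 4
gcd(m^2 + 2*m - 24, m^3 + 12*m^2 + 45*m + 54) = m + 6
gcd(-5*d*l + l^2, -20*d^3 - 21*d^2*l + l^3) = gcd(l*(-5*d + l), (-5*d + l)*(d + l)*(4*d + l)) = 5*d - l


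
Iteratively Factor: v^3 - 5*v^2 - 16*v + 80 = (v - 5)*(v^2 - 16) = (v - 5)*(v + 4)*(v - 4)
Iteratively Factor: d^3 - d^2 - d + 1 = (d - 1)*(d^2 - 1) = (d - 1)^2*(d + 1)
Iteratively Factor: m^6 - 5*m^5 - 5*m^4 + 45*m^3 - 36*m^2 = (m)*(m^5 - 5*m^4 - 5*m^3 + 45*m^2 - 36*m) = m^2*(m^4 - 5*m^3 - 5*m^2 + 45*m - 36) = m^2*(m - 4)*(m^3 - m^2 - 9*m + 9) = m^2*(m - 4)*(m + 3)*(m^2 - 4*m + 3) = m^2*(m - 4)*(m - 1)*(m + 3)*(m - 3)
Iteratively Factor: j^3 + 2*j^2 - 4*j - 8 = (j + 2)*(j^2 - 4) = (j + 2)^2*(j - 2)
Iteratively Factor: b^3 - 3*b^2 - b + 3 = (b - 1)*(b^2 - 2*b - 3) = (b - 3)*(b - 1)*(b + 1)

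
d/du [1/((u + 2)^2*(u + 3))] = -(3*u + 8)/((u + 2)^3*(u + 3)^2)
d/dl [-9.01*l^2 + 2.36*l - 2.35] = 2.36 - 18.02*l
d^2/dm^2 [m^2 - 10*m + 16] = 2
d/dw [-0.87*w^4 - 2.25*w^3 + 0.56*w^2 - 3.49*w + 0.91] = -3.48*w^3 - 6.75*w^2 + 1.12*w - 3.49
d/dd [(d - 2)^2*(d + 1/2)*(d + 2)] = 4*d^3 - 9*d^2/2 - 10*d + 6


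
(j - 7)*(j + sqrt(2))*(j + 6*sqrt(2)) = j^3 - 7*j^2 + 7*sqrt(2)*j^2 - 49*sqrt(2)*j + 12*j - 84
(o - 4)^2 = o^2 - 8*o + 16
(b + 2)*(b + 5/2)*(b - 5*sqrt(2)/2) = b^3 - 5*sqrt(2)*b^2/2 + 9*b^2/2 - 45*sqrt(2)*b/4 + 5*b - 25*sqrt(2)/2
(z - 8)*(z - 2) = z^2 - 10*z + 16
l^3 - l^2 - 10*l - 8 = (l - 4)*(l + 1)*(l + 2)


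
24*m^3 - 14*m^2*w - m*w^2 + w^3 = (-3*m + w)*(-2*m + w)*(4*m + w)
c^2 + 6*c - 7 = (c - 1)*(c + 7)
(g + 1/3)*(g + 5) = g^2 + 16*g/3 + 5/3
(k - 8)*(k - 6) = k^2 - 14*k + 48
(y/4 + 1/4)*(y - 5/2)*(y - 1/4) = y^3/4 - 7*y^2/16 - 17*y/32 + 5/32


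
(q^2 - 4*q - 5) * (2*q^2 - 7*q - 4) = 2*q^4 - 15*q^3 + 14*q^2 + 51*q + 20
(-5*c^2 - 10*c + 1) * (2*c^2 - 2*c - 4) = -10*c^4 - 10*c^3 + 42*c^2 + 38*c - 4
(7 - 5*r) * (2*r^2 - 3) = -10*r^3 + 14*r^2 + 15*r - 21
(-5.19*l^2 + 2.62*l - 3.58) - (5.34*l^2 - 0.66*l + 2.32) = -10.53*l^2 + 3.28*l - 5.9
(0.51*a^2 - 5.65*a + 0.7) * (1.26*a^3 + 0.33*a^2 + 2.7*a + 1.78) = 0.6426*a^5 - 6.9507*a^4 + 0.3945*a^3 - 14.1162*a^2 - 8.167*a + 1.246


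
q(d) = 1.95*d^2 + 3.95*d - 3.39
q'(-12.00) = -42.85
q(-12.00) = 230.01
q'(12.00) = 50.75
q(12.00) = 324.81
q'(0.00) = 3.95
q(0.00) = -3.39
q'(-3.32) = -9.00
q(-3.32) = 4.99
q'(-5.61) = -17.93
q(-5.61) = 35.82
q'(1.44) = 9.57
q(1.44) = 6.34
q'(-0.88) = 0.52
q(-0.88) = -5.36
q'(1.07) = 8.12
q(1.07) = 3.07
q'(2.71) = 14.52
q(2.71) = 21.64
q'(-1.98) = -3.77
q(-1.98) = -3.57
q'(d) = 3.9*d + 3.95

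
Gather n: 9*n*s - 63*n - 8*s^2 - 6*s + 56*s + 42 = n*(9*s - 63) - 8*s^2 + 50*s + 42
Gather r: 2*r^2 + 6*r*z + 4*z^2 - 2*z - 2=2*r^2 + 6*r*z + 4*z^2 - 2*z - 2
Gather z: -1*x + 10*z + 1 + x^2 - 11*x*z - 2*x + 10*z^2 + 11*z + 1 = x^2 - 3*x + 10*z^2 + z*(21 - 11*x) + 2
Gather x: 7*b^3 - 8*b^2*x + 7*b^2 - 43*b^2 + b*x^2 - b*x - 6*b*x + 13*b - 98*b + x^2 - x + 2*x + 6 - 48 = 7*b^3 - 36*b^2 - 85*b + x^2*(b + 1) + x*(-8*b^2 - 7*b + 1) - 42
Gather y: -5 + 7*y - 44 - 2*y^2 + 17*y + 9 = -2*y^2 + 24*y - 40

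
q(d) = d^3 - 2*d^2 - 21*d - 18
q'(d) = 3*d^2 - 4*d - 21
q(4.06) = -69.30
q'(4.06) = 12.21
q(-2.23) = 7.79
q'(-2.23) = 2.84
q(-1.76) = 7.31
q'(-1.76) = -4.67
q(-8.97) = -712.29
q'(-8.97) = 256.26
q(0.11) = -20.33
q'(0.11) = -21.40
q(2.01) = -60.17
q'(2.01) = -16.92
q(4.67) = -57.84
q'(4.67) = 25.75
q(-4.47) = -53.41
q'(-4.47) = 56.82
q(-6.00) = -180.00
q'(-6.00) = 111.00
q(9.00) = 360.00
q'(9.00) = 186.00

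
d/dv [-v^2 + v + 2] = 1 - 2*v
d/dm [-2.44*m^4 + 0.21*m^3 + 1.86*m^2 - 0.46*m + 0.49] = -9.76*m^3 + 0.63*m^2 + 3.72*m - 0.46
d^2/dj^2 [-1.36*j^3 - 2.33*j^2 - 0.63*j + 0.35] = -8.16*j - 4.66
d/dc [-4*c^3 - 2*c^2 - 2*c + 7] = -12*c^2 - 4*c - 2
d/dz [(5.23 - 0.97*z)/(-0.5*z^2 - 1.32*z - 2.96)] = (-0.485*z^2 + 5.23*z + 9.7748)/(0.25*z^4 + 1.32*z^3 + 4.7024*z^2 + 7.8144*z + 8.7616)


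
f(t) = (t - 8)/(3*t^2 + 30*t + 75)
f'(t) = (-6*t - 30)*(t - 8)/(3*t^2 + 30*t + 75)^2 + 1/(3*t^2 + 30*t + 75) = (21 - t)/(3*(t^3 + 15*t^2 + 75*t + 125))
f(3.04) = -0.03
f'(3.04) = 0.01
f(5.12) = -0.01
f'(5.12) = 0.01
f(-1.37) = -0.24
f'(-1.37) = 0.16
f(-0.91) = -0.18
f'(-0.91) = 0.11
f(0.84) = -0.07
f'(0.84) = 0.03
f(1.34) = -0.06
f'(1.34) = 0.03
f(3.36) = -0.02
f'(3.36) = 0.01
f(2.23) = -0.04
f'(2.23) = 0.02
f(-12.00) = -0.14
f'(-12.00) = -0.03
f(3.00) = -0.03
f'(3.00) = 0.01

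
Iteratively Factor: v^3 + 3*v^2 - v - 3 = (v + 1)*(v^2 + 2*v - 3) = (v + 1)*(v + 3)*(v - 1)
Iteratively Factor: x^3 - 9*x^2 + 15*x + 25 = (x - 5)*(x^2 - 4*x - 5) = (x - 5)*(x + 1)*(x - 5)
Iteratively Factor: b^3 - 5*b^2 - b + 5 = (b + 1)*(b^2 - 6*b + 5) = (b - 1)*(b + 1)*(b - 5)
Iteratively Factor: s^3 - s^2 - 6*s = (s)*(s^2 - s - 6) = s*(s - 3)*(s + 2)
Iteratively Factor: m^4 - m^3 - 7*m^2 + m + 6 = (m - 1)*(m^3 - 7*m - 6) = (m - 3)*(m - 1)*(m^2 + 3*m + 2) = (m - 3)*(m - 1)*(m + 2)*(m + 1)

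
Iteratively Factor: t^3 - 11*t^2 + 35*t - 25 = (t - 1)*(t^2 - 10*t + 25) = (t - 5)*(t - 1)*(t - 5)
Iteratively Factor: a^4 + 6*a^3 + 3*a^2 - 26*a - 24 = (a + 1)*(a^3 + 5*a^2 - 2*a - 24) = (a + 1)*(a + 4)*(a^2 + a - 6) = (a - 2)*(a + 1)*(a + 4)*(a + 3)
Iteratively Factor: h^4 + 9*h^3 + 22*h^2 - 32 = (h + 4)*(h^3 + 5*h^2 + 2*h - 8) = (h + 2)*(h + 4)*(h^2 + 3*h - 4) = (h - 1)*(h + 2)*(h + 4)*(h + 4)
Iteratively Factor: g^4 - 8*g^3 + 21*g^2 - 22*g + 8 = (g - 2)*(g^3 - 6*g^2 + 9*g - 4) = (g - 2)*(g - 1)*(g^2 - 5*g + 4) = (g - 4)*(g - 2)*(g - 1)*(g - 1)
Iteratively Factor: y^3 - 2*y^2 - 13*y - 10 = (y + 1)*(y^2 - 3*y - 10) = (y - 5)*(y + 1)*(y + 2)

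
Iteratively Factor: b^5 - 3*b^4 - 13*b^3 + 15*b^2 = (b - 1)*(b^4 - 2*b^3 - 15*b^2) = (b - 5)*(b - 1)*(b^3 + 3*b^2) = b*(b - 5)*(b - 1)*(b^2 + 3*b) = b^2*(b - 5)*(b - 1)*(b + 3)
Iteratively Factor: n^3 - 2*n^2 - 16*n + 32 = (n - 2)*(n^2 - 16) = (n - 2)*(n + 4)*(n - 4)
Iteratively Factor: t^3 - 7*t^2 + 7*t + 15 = (t - 3)*(t^2 - 4*t - 5) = (t - 5)*(t - 3)*(t + 1)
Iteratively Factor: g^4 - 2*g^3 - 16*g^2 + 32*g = (g + 4)*(g^3 - 6*g^2 + 8*g) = g*(g + 4)*(g^2 - 6*g + 8) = g*(g - 2)*(g + 4)*(g - 4)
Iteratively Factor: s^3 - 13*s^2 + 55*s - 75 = (s - 3)*(s^2 - 10*s + 25) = (s - 5)*(s - 3)*(s - 5)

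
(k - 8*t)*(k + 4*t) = k^2 - 4*k*t - 32*t^2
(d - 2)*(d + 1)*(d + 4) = d^3 + 3*d^2 - 6*d - 8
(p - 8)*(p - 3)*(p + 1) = p^3 - 10*p^2 + 13*p + 24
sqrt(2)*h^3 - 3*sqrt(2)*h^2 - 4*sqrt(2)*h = h*(h - 4)*(sqrt(2)*h + sqrt(2))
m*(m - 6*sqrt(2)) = m^2 - 6*sqrt(2)*m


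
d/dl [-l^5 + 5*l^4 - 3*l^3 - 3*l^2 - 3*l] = -5*l^4 + 20*l^3 - 9*l^2 - 6*l - 3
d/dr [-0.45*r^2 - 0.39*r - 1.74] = -0.9*r - 0.39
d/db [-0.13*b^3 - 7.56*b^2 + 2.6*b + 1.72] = -0.39*b^2 - 15.12*b + 2.6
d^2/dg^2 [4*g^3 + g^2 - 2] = 24*g + 2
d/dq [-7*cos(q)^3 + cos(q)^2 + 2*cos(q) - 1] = (21*cos(q)^2 - 2*cos(q) - 2)*sin(q)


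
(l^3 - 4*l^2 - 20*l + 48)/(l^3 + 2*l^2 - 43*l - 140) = (l^2 - 8*l + 12)/(l^2 - 2*l - 35)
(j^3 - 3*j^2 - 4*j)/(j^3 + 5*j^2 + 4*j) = (j - 4)/(j + 4)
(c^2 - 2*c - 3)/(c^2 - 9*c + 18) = (c + 1)/(c - 6)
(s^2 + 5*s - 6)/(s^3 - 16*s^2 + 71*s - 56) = (s + 6)/(s^2 - 15*s + 56)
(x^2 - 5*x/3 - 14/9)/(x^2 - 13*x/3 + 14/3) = (x + 2/3)/(x - 2)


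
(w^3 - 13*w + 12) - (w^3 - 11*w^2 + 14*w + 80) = 11*w^2 - 27*w - 68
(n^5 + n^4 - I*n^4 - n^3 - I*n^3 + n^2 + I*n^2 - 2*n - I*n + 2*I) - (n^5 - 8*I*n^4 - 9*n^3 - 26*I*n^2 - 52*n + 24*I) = n^4 + 7*I*n^4 + 8*n^3 - I*n^3 + n^2 + 27*I*n^2 + 50*n - I*n - 22*I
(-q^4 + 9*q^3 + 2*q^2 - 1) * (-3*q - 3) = 3*q^5 - 24*q^4 - 33*q^3 - 6*q^2 + 3*q + 3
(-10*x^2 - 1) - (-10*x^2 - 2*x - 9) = 2*x + 8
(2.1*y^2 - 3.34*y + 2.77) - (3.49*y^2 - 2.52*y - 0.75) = -1.39*y^2 - 0.82*y + 3.52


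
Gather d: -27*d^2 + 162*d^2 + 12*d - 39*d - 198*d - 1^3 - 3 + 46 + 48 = 135*d^2 - 225*d + 90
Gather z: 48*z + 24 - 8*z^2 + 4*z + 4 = -8*z^2 + 52*z + 28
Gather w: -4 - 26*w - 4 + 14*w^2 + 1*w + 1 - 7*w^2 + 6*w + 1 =7*w^2 - 19*w - 6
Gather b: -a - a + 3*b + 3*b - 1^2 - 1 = -2*a + 6*b - 2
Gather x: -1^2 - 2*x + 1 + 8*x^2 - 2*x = 8*x^2 - 4*x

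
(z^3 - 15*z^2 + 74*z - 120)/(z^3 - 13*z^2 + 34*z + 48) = (z^2 - 9*z + 20)/(z^2 - 7*z - 8)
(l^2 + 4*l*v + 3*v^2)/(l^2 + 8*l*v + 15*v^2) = (l + v)/(l + 5*v)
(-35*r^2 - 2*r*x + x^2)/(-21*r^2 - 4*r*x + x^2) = (5*r + x)/(3*r + x)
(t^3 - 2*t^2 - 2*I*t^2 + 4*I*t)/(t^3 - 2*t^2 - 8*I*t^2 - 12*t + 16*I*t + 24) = t/(t - 6*I)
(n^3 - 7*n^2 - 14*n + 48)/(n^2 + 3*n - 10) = (n^2 - 5*n - 24)/(n + 5)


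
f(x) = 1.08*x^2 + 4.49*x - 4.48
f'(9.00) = 23.93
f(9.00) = 123.41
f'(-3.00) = -1.99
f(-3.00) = -8.23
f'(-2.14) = -0.13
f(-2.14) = -9.14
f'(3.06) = 11.10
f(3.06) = 19.37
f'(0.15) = 4.81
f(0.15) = -3.78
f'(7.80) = 21.34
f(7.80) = 96.25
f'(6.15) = 17.77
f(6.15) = 63.98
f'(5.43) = 16.22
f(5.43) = 51.74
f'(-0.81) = 2.74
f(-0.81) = -7.41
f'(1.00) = 6.65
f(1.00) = 1.09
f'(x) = 2.16*x + 4.49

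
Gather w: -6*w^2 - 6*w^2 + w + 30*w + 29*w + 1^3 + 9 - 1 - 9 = -12*w^2 + 60*w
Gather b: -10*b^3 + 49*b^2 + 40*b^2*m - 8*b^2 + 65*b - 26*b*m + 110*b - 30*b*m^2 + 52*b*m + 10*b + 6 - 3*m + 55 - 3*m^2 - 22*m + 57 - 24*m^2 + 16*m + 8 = -10*b^3 + b^2*(40*m + 41) + b*(-30*m^2 + 26*m + 185) - 27*m^2 - 9*m + 126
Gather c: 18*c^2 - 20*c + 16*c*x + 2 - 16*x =18*c^2 + c*(16*x - 20) - 16*x + 2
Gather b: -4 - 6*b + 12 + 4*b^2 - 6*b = 4*b^2 - 12*b + 8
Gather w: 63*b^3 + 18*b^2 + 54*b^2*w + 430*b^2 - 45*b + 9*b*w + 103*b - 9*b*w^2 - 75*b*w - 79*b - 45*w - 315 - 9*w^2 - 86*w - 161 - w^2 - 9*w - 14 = 63*b^3 + 448*b^2 - 21*b + w^2*(-9*b - 10) + w*(54*b^2 - 66*b - 140) - 490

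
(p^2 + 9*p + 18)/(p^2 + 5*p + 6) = (p + 6)/(p + 2)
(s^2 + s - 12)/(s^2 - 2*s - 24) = (s - 3)/(s - 6)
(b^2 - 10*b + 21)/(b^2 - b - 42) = (b - 3)/(b + 6)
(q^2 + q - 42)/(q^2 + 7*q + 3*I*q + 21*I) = (q - 6)/(q + 3*I)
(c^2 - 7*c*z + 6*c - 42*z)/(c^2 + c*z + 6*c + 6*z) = (c - 7*z)/(c + z)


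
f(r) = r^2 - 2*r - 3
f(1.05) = -4.00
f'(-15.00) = -32.00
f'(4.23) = 6.46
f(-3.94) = 20.40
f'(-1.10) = -4.20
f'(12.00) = 22.00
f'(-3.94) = -9.88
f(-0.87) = -0.50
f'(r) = 2*r - 2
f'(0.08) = -1.84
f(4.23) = 6.43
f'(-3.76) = -9.52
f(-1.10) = 0.41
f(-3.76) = 18.66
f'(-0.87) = -3.74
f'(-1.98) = -5.96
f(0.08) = -3.15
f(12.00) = 117.00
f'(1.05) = 0.10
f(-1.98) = 4.88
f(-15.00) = 252.00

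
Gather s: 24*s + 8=24*s + 8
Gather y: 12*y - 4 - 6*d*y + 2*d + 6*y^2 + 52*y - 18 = 2*d + 6*y^2 + y*(64 - 6*d) - 22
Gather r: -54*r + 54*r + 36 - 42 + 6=0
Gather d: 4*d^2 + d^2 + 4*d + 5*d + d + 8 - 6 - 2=5*d^2 + 10*d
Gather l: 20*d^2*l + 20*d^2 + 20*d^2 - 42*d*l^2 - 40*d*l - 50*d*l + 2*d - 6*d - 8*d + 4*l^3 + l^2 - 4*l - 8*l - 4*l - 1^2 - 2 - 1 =40*d^2 - 12*d + 4*l^3 + l^2*(1 - 42*d) + l*(20*d^2 - 90*d - 16) - 4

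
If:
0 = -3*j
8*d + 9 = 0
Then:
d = -9/8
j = 0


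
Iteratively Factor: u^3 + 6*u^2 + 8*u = (u + 4)*(u^2 + 2*u) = (u + 2)*(u + 4)*(u)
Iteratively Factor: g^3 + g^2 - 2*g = (g + 2)*(g^2 - g) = (g - 1)*(g + 2)*(g)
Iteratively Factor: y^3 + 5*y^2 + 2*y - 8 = (y - 1)*(y^2 + 6*y + 8) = (y - 1)*(y + 4)*(y + 2)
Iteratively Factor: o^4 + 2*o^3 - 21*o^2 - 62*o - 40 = (o - 5)*(o^3 + 7*o^2 + 14*o + 8) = (o - 5)*(o + 4)*(o^2 + 3*o + 2) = (o - 5)*(o + 1)*(o + 4)*(o + 2)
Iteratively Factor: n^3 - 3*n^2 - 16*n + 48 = (n - 4)*(n^2 + n - 12) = (n - 4)*(n - 3)*(n + 4)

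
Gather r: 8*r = 8*r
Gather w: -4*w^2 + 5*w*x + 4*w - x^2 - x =-4*w^2 + w*(5*x + 4) - x^2 - x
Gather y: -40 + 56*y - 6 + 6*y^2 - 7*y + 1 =6*y^2 + 49*y - 45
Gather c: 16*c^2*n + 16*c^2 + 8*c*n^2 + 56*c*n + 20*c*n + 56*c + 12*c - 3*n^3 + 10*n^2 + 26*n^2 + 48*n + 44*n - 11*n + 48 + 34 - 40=c^2*(16*n + 16) + c*(8*n^2 + 76*n + 68) - 3*n^3 + 36*n^2 + 81*n + 42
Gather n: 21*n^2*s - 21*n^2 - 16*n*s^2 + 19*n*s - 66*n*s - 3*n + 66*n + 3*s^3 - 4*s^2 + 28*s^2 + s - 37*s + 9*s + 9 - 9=n^2*(21*s - 21) + n*(-16*s^2 - 47*s + 63) + 3*s^3 + 24*s^2 - 27*s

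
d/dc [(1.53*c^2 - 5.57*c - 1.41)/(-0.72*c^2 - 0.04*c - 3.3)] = (-4.0716*c^2 - 12.1284*c + 18.3246)/(0.5184*c^4 + 0.0576*c^3 + 4.7536*c^2 + 0.264*c + 10.89)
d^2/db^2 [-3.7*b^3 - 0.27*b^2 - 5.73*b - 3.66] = -22.2*b - 0.54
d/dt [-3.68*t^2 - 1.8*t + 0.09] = -7.36*t - 1.8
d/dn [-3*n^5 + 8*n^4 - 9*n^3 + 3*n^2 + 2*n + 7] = -15*n^4 + 32*n^3 - 27*n^2 + 6*n + 2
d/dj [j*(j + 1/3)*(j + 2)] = 3*j^2 + 14*j/3 + 2/3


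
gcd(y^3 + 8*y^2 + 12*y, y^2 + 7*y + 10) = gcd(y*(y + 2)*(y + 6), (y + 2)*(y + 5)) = y + 2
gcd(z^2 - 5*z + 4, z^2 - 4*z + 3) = z - 1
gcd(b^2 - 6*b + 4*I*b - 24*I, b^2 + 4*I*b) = b + 4*I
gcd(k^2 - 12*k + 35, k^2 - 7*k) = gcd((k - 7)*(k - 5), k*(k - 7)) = k - 7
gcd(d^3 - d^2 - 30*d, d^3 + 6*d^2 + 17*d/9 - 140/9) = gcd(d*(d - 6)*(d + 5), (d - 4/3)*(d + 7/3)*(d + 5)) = d + 5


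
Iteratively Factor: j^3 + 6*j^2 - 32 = (j - 2)*(j^2 + 8*j + 16) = (j - 2)*(j + 4)*(j + 4)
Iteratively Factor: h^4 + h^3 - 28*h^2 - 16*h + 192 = (h + 4)*(h^3 - 3*h^2 - 16*h + 48) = (h + 4)^2*(h^2 - 7*h + 12) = (h - 3)*(h + 4)^2*(h - 4)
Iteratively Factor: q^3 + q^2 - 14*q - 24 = (q + 2)*(q^2 - q - 12) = (q + 2)*(q + 3)*(q - 4)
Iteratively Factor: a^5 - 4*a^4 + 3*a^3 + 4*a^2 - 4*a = (a - 1)*(a^4 - 3*a^3 + 4*a) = (a - 1)*(a + 1)*(a^3 - 4*a^2 + 4*a) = a*(a - 1)*(a + 1)*(a^2 - 4*a + 4) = a*(a - 2)*(a - 1)*(a + 1)*(a - 2)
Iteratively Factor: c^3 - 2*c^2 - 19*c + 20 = (c - 1)*(c^2 - c - 20) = (c - 5)*(c - 1)*(c + 4)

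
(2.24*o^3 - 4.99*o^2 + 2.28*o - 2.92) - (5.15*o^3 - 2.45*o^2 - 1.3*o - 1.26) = -2.91*o^3 - 2.54*o^2 + 3.58*o - 1.66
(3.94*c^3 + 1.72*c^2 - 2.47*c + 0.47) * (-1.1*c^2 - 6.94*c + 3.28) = -4.334*c^5 - 29.2356*c^4 + 3.7034*c^3 + 22.2664*c^2 - 11.3634*c + 1.5416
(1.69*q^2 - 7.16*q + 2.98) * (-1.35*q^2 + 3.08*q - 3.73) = -2.2815*q^4 + 14.8712*q^3 - 32.3795*q^2 + 35.8852*q - 11.1154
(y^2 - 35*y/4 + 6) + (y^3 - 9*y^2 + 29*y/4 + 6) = y^3 - 8*y^2 - 3*y/2 + 12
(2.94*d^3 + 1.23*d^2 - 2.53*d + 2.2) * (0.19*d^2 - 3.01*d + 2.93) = 0.5586*d^5 - 8.6157*d^4 + 4.4312*d^3 + 11.6372*d^2 - 14.0349*d + 6.446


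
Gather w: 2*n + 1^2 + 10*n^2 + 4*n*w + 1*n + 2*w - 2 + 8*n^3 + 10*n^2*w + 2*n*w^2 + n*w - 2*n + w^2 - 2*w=8*n^3 + 10*n^2 + n + w^2*(2*n + 1) + w*(10*n^2 + 5*n) - 1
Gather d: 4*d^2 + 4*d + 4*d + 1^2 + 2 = 4*d^2 + 8*d + 3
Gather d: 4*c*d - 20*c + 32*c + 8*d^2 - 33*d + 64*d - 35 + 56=12*c + 8*d^2 + d*(4*c + 31) + 21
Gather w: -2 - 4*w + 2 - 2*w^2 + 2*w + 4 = -2*w^2 - 2*w + 4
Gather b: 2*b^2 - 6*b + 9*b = 2*b^2 + 3*b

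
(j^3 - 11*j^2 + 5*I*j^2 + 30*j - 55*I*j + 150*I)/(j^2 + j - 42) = (j^2 + 5*j*(-1 + I) - 25*I)/(j + 7)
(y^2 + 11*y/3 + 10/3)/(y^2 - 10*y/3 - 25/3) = (y + 2)/(y - 5)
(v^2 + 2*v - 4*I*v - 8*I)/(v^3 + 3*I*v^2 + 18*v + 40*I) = (v + 2)/(v^2 + 7*I*v - 10)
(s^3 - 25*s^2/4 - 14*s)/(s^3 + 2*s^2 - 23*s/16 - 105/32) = 8*s*(s - 8)/(8*s^2 + 2*s - 15)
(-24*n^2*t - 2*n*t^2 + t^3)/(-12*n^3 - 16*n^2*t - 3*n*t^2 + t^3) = t*(4*n + t)/(2*n^2 + 3*n*t + t^2)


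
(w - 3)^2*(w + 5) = w^3 - w^2 - 21*w + 45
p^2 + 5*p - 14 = (p - 2)*(p + 7)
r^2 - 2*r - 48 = (r - 8)*(r + 6)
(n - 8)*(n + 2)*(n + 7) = n^3 + n^2 - 58*n - 112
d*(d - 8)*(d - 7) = d^3 - 15*d^2 + 56*d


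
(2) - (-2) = 4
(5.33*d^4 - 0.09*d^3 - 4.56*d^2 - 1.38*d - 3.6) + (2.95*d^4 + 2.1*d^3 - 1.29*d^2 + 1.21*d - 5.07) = 8.28*d^4 + 2.01*d^3 - 5.85*d^2 - 0.17*d - 8.67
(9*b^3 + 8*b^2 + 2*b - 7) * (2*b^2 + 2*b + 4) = 18*b^5 + 34*b^4 + 56*b^3 + 22*b^2 - 6*b - 28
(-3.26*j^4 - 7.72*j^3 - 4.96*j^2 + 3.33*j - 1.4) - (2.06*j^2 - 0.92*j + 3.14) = -3.26*j^4 - 7.72*j^3 - 7.02*j^2 + 4.25*j - 4.54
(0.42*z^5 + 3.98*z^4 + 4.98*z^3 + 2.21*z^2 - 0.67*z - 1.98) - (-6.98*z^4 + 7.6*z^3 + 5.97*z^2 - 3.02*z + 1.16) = 0.42*z^5 + 10.96*z^4 - 2.62*z^3 - 3.76*z^2 + 2.35*z - 3.14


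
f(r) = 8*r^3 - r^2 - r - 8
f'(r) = 24*r^2 - 2*r - 1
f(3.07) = 210.98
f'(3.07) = 219.06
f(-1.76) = -52.95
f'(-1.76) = 76.86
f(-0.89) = -13.54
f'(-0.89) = 19.79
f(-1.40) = -30.51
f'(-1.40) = 48.84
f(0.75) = -5.94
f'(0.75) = 11.00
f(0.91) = -3.71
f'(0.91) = 17.05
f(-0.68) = -10.30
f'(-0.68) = 11.46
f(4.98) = 950.27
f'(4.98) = 584.25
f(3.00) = 196.00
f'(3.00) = 209.00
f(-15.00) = -27218.00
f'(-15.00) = 5429.00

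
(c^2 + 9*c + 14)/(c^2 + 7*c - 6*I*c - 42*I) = (c + 2)/(c - 6*I)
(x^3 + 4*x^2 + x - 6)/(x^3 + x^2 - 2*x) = (x + 3)/x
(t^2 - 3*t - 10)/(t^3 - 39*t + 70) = (t + 2)/(t^2 + 5*t - 14)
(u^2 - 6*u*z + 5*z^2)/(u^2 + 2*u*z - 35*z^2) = (u - z)/(u + 7*z)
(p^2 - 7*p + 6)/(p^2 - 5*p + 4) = (p - 6)/(p - 4)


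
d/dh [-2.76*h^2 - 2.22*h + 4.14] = -5.52*h - 2.22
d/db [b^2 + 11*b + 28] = 2*b + 11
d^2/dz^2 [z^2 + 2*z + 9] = 2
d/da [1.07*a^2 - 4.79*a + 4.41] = 2.14*a - 4.79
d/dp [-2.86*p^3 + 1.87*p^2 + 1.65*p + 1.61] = -8.58*p^2 + 3.74*p + 1.65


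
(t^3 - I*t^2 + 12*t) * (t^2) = t^5 - I*t^4 + 12*t^3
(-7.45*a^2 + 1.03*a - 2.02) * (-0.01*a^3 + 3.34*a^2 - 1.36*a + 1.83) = 0.0745*a^5 - 24.8933*a^4 + 13.5924*a^3 - 21.7811*a^2 + 4.6321*a - 3.6966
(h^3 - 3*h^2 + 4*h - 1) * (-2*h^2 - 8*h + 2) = -2*h^5 - 2*h^4 + 18*h^3 - 36*h^2 + 16*h - 2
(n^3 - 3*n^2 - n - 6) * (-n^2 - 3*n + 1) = -n^5 + 11*n^3 + 6*n^2 + 17*n - 6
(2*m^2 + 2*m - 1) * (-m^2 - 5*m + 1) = -2*m^4 - 12*m^3 - 7*m^2 + 7*m - 1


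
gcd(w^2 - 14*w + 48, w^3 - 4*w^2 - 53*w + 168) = w - 8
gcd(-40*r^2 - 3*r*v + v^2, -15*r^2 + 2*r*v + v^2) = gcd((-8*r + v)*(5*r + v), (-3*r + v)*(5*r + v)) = 5*r + v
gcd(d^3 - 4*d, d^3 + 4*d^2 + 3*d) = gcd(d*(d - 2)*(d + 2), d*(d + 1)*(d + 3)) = d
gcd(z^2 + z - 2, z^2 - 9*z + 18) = 1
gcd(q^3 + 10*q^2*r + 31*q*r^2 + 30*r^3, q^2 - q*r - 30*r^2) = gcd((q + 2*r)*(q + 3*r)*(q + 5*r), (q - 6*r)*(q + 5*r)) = q + 5*r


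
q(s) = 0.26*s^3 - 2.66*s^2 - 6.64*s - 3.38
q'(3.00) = -15.58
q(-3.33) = -20.37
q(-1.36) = 0.08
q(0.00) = -3.38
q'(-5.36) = 44.28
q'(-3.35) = 19.94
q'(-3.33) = 19.72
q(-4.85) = -63.41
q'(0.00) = -6.64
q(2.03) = -25.65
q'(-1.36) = 2.04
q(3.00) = -40.22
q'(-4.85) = 37.51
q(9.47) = -84.00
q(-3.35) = -20.76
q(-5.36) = -84.25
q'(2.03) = -14.23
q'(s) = 0.78*s^2 - 5.32*s - 6.64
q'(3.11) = -15.64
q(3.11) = -41.94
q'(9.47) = 12.93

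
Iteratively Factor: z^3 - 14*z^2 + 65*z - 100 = (z - 5)*(z^2 - 9*z + 20) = (z - 5)*(z - 4)*(z - 5)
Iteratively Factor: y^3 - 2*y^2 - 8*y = (y - 4)*(y^2 + 2*y) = (y - 4)*(y + 2)*(y)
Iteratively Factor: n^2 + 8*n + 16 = (n + 4)*(n + 4)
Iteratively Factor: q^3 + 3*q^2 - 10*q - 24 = (q + 4)*(q^2 - q - 6) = (q + 2)*(q + 4)*(q - 3)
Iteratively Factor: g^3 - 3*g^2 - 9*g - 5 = (g + 1)*(g^2 - 4*g - 5) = (g - 5)*(g + 1)*(g + 1)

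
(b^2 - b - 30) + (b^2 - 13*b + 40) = 2*b^2 - 14*b + 10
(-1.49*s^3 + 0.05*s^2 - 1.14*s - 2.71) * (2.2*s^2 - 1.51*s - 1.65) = -3.278*s^5 + 2.3599*s^4 - 0.125*s^3 - 4.3231*s^2 + 5.9731*s + 4.4715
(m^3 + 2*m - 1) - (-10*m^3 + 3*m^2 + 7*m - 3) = 11*m^3 - 3*m^2 - 5*m + 2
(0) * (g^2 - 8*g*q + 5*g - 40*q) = 0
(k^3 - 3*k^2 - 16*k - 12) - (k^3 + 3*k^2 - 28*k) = -6*k^2 + 12*k - 12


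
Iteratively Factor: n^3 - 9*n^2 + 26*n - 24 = (n - 3)*(n^2 - 6*n + 8) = (n - 3)*(n - 2)*(n - 4)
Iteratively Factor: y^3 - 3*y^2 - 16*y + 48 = (y - 4)*(y^2 + y - 12) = (y - 4)*(y + 4)*(y - 3)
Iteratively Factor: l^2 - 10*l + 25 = (l - 5)*(l - 5)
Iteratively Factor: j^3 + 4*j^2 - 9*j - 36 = (j + 3)*(j^2 + j - 12) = (j + 3)*(j + 4)*(j - 3)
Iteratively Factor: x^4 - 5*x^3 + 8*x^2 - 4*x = (x - 1)*(x^3 - 4*x^2 + 4*x) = x*(x - 1)*(x^2 - 4*x + 4) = x*(x - 2)*(x - 1)*(x - 2)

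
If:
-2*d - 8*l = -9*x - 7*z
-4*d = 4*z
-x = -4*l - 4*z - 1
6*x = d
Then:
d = 12/95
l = -9/76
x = 2/95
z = -12/95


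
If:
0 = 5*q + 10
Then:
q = -2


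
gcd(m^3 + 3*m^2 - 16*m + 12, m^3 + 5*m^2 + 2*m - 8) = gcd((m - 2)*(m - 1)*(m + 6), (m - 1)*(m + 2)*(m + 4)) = m - 1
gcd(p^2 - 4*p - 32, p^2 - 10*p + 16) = p - 8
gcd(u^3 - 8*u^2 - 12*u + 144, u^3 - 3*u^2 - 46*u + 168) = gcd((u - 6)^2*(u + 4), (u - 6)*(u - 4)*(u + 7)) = u - 6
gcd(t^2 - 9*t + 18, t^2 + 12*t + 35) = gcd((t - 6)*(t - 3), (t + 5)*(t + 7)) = 1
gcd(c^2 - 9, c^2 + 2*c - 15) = c - 3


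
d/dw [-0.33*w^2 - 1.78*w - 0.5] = -0.66*w - 1.78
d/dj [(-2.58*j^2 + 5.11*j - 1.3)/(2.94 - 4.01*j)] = (10.3458*j^2 - 15.1704*j + 9.8104)/(16.0801*j^2 - 23.5788*j + 8.6436)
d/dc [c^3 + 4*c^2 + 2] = c*(3*c + 8)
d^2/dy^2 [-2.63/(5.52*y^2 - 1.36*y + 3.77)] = (160.274304*y^2 - 39.487872*y - 2.63*(11.04*y - 1.36)*(22.08*y - 2.72) + 109.462704)/(5.52*y^2 - 1.36*y + 3.77)^3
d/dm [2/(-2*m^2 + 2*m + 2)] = (2*m - 1)/(-m^2 + m + 1)^2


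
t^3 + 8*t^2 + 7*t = t*(t + 1)*(t + 7)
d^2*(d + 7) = d^3 + 7*d^2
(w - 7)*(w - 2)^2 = w^3 - 11*w^2 + 32*w - 28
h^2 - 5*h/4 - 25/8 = (h - 5/2)*(h + 5/4)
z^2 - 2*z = z*(z - 2)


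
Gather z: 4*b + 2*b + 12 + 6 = 6*b + 18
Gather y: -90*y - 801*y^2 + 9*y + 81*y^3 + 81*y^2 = 81*y^3 - 720*y^2 - 81*y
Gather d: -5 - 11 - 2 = -18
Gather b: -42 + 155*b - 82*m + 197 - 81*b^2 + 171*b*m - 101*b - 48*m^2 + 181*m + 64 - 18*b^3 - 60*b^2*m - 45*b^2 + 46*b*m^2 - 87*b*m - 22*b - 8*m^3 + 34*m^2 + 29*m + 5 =-18*b^3 + b^2*(-60*m - 126) + b*(46*m^2 + 84*m + 32) - 8*m^3 - 14*m^2 + 128*m + 224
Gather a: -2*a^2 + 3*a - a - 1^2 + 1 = -2*a^2 + 2*a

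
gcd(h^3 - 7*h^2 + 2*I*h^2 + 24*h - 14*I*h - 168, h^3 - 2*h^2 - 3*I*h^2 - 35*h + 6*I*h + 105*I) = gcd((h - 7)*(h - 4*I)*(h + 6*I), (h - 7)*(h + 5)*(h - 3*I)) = h - 7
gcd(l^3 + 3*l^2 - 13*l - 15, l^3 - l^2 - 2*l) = l + 1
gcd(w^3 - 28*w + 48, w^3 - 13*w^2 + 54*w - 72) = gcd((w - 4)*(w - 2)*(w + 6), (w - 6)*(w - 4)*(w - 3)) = w - 4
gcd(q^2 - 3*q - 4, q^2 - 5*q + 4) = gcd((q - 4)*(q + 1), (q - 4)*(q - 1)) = q - 4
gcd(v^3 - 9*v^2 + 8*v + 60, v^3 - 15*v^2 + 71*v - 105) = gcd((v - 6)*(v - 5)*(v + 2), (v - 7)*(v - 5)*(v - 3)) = v - 5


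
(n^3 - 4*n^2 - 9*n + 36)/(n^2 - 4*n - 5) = (-n^3 + 4*n^2 + 9*n - 36)/(-n^2 + 4*n + 5)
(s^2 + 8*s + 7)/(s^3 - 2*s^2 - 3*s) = (s + 7)/(s*(s - 3))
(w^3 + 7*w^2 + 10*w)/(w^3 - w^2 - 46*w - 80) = w/(w - 8)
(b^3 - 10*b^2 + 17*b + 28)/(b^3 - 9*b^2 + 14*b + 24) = (b - 7)/(b - 6)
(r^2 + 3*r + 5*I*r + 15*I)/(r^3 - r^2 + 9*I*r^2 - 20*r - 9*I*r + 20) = (r + 3)/(r^2 + r*(-1 + 4*I) - 4*I)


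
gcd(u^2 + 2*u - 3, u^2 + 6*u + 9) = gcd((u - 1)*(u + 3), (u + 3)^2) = u + 3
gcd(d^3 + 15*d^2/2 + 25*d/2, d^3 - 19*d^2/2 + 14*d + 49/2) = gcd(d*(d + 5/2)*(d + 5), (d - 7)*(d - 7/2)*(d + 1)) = 1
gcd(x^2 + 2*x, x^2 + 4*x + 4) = x + 2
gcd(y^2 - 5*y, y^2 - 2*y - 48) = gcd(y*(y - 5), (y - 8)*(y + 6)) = 1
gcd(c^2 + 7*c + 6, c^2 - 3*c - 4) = c + 1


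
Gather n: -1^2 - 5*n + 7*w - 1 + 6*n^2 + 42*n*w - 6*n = 6*n^2 + n*(42*w - 11) + 7*w - 2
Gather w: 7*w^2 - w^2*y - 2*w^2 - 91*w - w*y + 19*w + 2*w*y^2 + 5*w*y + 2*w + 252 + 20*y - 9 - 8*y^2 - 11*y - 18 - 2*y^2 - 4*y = w^2*(5 - y) + w*(2*y^2 + 4*y - 70) - 10*y^2 + 5*y + 225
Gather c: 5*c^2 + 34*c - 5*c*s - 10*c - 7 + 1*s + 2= 5*c^2 + c*(24 - 5*s) + s - 5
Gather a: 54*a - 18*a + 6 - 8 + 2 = 36*a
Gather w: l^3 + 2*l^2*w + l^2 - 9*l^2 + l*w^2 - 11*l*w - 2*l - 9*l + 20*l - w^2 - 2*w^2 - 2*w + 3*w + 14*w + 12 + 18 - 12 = l^3 - 8*l^2 + 9*l + w^2*(l - 3) + w*(2*l^2 - 11*l + 15) + 18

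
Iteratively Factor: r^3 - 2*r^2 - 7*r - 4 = (r - 4)*(r^2 + 2*r + 1) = (r - 4)*(r + 1)*(r + 1)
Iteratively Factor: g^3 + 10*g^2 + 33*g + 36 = (g + 4)*(g^2 + 6*g + 9) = (g + 3)*(g + 4)*(g + 3)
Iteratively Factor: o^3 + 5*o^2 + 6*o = (o + 3)*(o^2 + 2*o) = (o + 2)*(o + 3)*(o)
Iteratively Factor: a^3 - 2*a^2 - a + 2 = (a - 1)*(a^2 - a - 2) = (a - 1)*(a + 1)*(a - 2)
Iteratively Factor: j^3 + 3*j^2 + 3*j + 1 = (j + 1)*(j^2 + 2*j + 1) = (j + 1)^2*(j + 1)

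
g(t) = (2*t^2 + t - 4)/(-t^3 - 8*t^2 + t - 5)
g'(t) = (4*t + 1)/(-t^3 - 8*t^2 + t - 5) + (2*t^2 + t - 4)*(3*t^2 + 16*t - 1)/(-t^3 - 8*t^2 + t - 5)^2 = (2*t^4 + 2*t^3 - 2*t^2 - 84*t - 1)/(t^6 + 16*t^5 + 62*t^4 - 6*t^3 + 81*t^2 - 10*t + 25)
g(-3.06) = -0.21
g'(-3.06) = 0.12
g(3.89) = -0.17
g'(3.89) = 0.01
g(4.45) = -0.16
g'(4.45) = 0.01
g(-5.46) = -0.58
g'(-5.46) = 0.25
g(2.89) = -0.17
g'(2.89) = -0.01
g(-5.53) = -0.60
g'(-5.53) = 0.26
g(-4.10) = -0.34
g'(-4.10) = 0.13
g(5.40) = -0.15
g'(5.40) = 0.01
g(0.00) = 0.80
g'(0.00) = -0.04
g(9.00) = -0.12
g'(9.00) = 0.01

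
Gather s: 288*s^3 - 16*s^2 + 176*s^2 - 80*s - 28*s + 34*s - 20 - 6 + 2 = 288*s^3 + 160*s^2 - 74*s - 24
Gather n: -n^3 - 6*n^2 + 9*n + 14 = -n^3 - 6*n^2 + 9*n + 14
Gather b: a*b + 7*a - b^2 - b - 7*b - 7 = 7*a - b^2 + b*(a - 8) - 7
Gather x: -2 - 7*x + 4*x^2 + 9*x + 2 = 4*x^2 + 2*x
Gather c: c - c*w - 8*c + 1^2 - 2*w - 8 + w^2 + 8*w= c*(-w - 7) + w^2 + 6*w - 7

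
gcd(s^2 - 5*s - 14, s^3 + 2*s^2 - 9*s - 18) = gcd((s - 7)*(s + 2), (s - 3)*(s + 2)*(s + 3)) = s + 2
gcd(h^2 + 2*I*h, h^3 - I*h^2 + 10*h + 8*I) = h + 2*I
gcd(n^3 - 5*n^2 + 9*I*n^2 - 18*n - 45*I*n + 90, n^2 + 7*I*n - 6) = n + 6*I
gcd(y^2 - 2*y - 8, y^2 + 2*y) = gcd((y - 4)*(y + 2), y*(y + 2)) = y + 2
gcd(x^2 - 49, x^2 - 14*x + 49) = x - 7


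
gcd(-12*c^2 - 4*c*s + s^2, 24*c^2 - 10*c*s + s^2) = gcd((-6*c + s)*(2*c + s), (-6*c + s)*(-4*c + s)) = -6*c + s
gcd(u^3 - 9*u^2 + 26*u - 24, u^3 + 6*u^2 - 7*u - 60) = u - 3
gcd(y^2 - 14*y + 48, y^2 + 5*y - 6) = 1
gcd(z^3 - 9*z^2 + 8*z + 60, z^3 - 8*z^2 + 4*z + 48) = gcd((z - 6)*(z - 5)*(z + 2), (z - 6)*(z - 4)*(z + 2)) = z^2 - 4*z - 12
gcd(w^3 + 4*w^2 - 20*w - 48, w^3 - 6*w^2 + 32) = w^2 - 2*w - 8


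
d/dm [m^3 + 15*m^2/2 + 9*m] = 3*m^2 + 15*m + 9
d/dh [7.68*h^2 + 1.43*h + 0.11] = 15.36*h + 1.43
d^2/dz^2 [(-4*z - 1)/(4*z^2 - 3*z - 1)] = -2/(z^3 - 3*z^2 + 3*z - 1)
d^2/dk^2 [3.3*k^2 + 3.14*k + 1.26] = 6.60000000000000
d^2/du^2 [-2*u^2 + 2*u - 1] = -4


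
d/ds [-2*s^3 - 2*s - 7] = -6*s^2 - 2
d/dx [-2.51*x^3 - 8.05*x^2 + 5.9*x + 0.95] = -7.53*x^2 - 16.1*x + 5.9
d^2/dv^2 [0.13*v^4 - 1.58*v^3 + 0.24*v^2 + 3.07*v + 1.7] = 1.56*v^2 - 9.48*v + 0.48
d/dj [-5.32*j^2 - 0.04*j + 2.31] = -10.64*j - 0.04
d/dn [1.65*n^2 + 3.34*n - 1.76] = 3.3*n + 3.34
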